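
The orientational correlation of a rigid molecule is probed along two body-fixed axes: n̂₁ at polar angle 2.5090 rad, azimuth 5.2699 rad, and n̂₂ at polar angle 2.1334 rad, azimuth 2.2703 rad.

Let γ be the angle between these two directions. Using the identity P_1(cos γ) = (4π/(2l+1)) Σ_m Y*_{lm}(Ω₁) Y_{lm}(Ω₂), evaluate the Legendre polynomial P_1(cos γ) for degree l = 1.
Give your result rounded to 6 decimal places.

-0.064899

Addition theorem: P_1(cos γ) = (4π/3) Σ_m Y*_{lm}(Ω₁) Y_{lm}(Ω₂), m = −1…1:
  m=-1: Y*=(0.108074, -0.173338)  Y=(-0.188157, -0.223613)  product (-0.059095, 0.008448)
  m=+0: Y*=(-0.394057, -0.000000)  Y=(-0.260616, 0.000000)  product (0.102697, 0.000000)
  m=+1: Y*=(-0.108074, -0.173338)  Y=(0.188157, -0.223613)  product (-0.059095, -0.008448)
Accumulated sum (-0.015493, 0.000000); after 4π/(2l+1) scaling, (-0.064899, 0.000000) ⇒ P_1 = -0.064899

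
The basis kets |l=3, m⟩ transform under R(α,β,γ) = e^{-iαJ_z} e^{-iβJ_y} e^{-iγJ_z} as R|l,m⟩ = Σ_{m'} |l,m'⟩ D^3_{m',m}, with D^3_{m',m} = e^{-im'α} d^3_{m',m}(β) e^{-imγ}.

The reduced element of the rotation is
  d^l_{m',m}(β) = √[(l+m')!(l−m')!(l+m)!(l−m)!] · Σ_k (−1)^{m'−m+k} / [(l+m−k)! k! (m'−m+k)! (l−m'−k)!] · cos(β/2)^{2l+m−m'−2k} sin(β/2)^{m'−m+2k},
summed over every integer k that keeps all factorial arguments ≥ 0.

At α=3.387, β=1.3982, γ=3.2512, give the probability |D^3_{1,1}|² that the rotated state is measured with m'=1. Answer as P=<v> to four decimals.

D^3_{1,1}(3.3870,1.3982,3.2512) = e^{-i·1·3.3870}·d^3_{1,1}(1.3982)·e^{-i·1·3.2512}. Compute d first:
With c≡cos(β/2)=0.765422 and s≡sin(β/2)=0.643529, N=[24·2·24·2]^{1/2}=48.000000
The bounds max(0,m−m')=0 and min(l+m,l−m')=2 give 3 terms
  k=0: (−1)^0·48.0000/(48)·0.7654^6·0.6435^0 = +0.201097
  k=1: (−1)^1·48.0000/(6)·0.7654^4·0.6435^2 = -1.137180
  k=2: (−1)^2·48.0000/(8)·0.7654^2·0.6435^4 = +0.602872
d^3_{1,1}(1.3982) = +0.201097 -1.137180 +0.602872 = -0.333211
|D^3_{1,1}|² = |d^3_{1,1}(β)|² = (-0.333211)² = 0.111030 (the z-rotation phases have unit modulus)

P=0.1110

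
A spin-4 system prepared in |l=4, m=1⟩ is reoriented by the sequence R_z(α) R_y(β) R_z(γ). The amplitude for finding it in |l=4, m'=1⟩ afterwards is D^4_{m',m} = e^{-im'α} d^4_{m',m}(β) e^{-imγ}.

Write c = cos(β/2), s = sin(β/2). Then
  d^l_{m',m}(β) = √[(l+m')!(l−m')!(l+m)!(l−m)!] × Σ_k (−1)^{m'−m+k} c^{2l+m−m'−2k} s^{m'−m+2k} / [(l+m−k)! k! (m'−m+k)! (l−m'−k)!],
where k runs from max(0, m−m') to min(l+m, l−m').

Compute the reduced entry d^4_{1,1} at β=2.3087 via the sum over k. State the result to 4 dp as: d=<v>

d=-0.4497

d^4_{1,1}(β=2.3087) via the finite sum:
c=cos(2.308700/2)=0.404513, s=sin(2.308700/2)=0.914532; N=√[120·6·120·6]=720.000000
k∈{0,1,2,3} keeps every argument non-negative
  k=0: (−1)^0·720.0000/(720)·0.4045^8·0.9145^0 = +0.000717
  k=1: (−1)^1·720.0000/(48)·0.4045^6·0.9145^2 = -0.054965
  k=2: (−1)^2·720.0000/(24)·0.4045^4·0.9145^4 = +0.561885
  k=3: (−1)^3·720.0000/(72)·0.4045^2·0.9145^6 = -0.957324
d^4_{1,1}(2.3087) = +0.000717 -0.054965 +0.561885 -0.957324 = -0.449687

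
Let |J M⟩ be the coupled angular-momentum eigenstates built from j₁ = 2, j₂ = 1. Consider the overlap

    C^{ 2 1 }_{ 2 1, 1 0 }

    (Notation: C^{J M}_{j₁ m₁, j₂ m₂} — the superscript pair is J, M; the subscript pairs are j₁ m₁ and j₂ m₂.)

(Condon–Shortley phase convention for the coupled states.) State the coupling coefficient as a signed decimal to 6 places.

+√(1/6) ≈ +0.408248

triangle: 1!×3!×1!/6! = 6/720
(j±m)!: 3!×1!×1!×1!×3!×1! = 36
prefactor² = (2J+1)×Δ×N² = 3/2
  k=0: +1/(0!×1!×1!×1!×2!×0!) = 1/2
  k=1: −1/(1!×0!×0!×0!×3!×1!) = -1/6
Σ = 1/3  ⇒  CG² = 3/2×(1/3)² = 1/6
CG = +√(1/6) = +0.408248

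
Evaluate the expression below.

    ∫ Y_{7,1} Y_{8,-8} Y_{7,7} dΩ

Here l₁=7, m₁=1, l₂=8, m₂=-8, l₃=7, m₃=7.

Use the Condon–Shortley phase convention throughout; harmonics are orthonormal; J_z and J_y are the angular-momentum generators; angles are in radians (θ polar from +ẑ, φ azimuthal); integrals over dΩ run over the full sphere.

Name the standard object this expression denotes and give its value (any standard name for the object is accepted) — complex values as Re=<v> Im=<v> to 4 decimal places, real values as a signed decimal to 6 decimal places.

Gaunt coefficient, -0.056720

This is a Gaunt coefficient — the integral of a triple product of spherical harmonics over the sphere.
Checks pass: Σm=0; 22 even; l₃=7∈[1,15].
(2·7+1)(2·8+1)(2·7+1) = 3825
Δ: 8! 6! 8! / 23! → 1/22086194130
sum: t=1:−1/18289152000 t=2:+1/248832000 t=3:−1/24883200 t=4:+1/11943936 t=5:−1/24883200 t=6:+1/248832000 t=7:−1/18289152000 = 11/975421440
3j²(7 8 7; 0 0 0) = Δ·Π!·Σ² = 1750/289731  (sign -1)
sum: t=0:+1/1170505728000 = 1/1170505728000
3j²(7 8 7; 1 -8 7) = Δ·Π!·Σ² = 13/7429  (sign +1)
combine: 4πI² = 3825·1750/289731·13/7429 = 131250/3246473
take √, sign -1: I = -0.05672034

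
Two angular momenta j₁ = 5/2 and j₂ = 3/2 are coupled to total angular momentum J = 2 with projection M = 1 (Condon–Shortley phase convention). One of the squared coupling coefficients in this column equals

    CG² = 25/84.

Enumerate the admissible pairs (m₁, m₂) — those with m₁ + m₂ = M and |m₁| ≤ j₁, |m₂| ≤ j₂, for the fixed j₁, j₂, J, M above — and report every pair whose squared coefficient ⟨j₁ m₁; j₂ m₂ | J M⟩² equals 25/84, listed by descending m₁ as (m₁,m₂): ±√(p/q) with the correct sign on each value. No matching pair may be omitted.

Admissible pairs with m₁+m₂ = M = 1: (-1/2,3/2), (1/2,1/2), (3/2,-1/2), (5/2,-3/2)
  (m₁,m₂)=(5/2,-3/2): CG² = 5/14, CG = +√(5/14)
  (m₁,m₂)=(3/2,-1/2): CG² = 1/42, CG = +√(1/42)
  (m₁,m₂)=(1/2,1/2): CG² = 25/84, CG = −√(25/84)   ← matches the target
  (m₁,m₂)=(-1/2,3/2): CG² = 9/28, CG = +√(9/28)
Pairs with CG² = 25/84: (1/2,1/2): −√(25/84)

(1/2,1/2): −√(25/84)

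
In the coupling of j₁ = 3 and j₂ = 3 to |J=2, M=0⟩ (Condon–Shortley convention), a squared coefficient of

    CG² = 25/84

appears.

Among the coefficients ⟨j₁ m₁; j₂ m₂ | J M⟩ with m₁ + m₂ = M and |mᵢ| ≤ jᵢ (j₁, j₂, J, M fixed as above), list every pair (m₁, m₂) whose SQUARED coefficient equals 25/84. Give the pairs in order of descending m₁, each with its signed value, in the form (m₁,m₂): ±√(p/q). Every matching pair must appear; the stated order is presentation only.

Admissible pairs with m₁+m₂ = M = 0: (-3,3), (-2,2), (-1,1), (0,0), (1,-1), (2,-2), (3,-3)
  (m₁,m₂)=(3,-3): CG² = 25/84, CG = +√(25/84)   ← matches the target
  (m₁,m₂)=(2,-2): CG² = 0/1, CG = 0
  (m₁,m₂)=(1,-1): CG² = 3/28, CG = −√(3/28)
  (m₁,m₂)=(0,0): CG² = 4/21, CG = +√(4/21)
  (m₁,m₂)=(-1,1): CG² = 3/28, CG = −√(3/28)
  (m₁,m₂)=(-2,2): CG² = 0/1, CG = 0
  (m₁,m₂)=(-3,3): CG² = 25/84, CG = +√(25/84)   ← matches the target
Pairs with CG² = 25/84: (3,-3): +√(25/84); (-3,3): +√(25/84)

(3,-3): +√(25/84); (-3,3): +√(25/84)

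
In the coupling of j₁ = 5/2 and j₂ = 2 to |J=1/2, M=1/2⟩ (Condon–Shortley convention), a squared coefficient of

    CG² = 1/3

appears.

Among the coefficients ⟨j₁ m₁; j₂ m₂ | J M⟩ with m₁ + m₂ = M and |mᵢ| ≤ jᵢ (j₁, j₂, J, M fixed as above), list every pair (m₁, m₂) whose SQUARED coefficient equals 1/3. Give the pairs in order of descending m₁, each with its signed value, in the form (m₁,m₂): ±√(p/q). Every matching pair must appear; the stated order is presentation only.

Admissible pairs with m₁+m₂ = M = 1/2: (-3/2,2), (-1/2,1), (1/2,0), (3/2,-1), (5/2,-2)
  (m₁,m₂)=(5/2,-2): CG² = 1/3, CG = +√(1/3)   ← matches the target
  (m₁,m₂)=(3/2,-1): CG² = 4/15, CG = −√(4/15)
  (m₁,m₂)=(1/2,0): CG² = 1/5, CG = +√(1/5)
  (m₁,m₂)=(-1/2,1): CG² = 2/15, CG = −√(2/15)
  (m₁,m₂)=(-3/2,2): CG² = 1/15, CG = +√(1/15)
Pairs with CG² = 1/3: (5/2,-2): +√(1/3)

(5/2,-2): +√(1/3)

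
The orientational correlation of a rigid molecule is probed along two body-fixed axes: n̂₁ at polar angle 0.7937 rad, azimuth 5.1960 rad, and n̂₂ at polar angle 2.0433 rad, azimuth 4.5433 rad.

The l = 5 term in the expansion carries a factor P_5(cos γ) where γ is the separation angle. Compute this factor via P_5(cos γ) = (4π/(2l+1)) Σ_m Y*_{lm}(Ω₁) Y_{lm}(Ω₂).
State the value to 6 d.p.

0.293394

Term-by-term m-sum for l=5 (normalisation 4π/11 = 1.142397):
  m=-5: Y*=+0.056602+0.064076i  Y=-0.194402+0.172353i  product -0.022047-0.002701i
  m=-4: Y*=-0.094580+0.248521i  Y=-0.327479-0.262851i  product +0.096297-0.056525i
  m=-3: Y*=-0.426336+0.051391i  Y=+0.102533-0.184485i  product -0.034232+0.083922i
  m=-2: Y*=-0.162891-0.236280i  Y=-0.218424-0.076817i  product +0.017429+0.064122i
  m=-1: Y*=-0.085648+0.163074i  Y=+0.047939-0.280804i  product +0.041686+0.031868i
  m=+0: Y*=-0.343408-0.000000i  Y=-0.170521+0.000000i  product +0.058558+0.000000i
  m=+1: Y*=+0.085648+0.163074i  Y=-0.047939-0.280804i  product +0.041686-0.031868i
  m=+2: Y*=-0.162891+0.236280i  Y=-0.218424+0.076817i  product +0.017429-0.064122i
  m=+3: Y*=+0.426336+0.051391i  Y=-0.102533-0.184485i  product -0.034232-0.083922i
  m=+4: Y*=-0.094580-0.248521i  Y=-0.327479+0.262851i  product +0.096297+0.056525i
  m=+5: Y*=-0.056602+0.064076i  Y=+0.194402+0.172353i  product -0.022047+0.002701i
Σ over m = +0.256823-0.000000i; ×(4π/11) → +0.293394-0.000000i. Real part: 0.293394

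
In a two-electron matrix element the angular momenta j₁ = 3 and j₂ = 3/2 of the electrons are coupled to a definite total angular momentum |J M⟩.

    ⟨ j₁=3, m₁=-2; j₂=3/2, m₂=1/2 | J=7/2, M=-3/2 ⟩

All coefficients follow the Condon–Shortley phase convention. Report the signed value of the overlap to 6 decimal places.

-0.654654  (= −√(3/7))

j₁+j₂−J=1  J+j₁−j₂=5  J−j₁+j₂=2  j₁+j₂+J+1=9
(j₁±m₁, j₂±m₂, J±M) = (1,5,2,1,2,5)
P² = 6400/21
sum k=0..1:
  [0] +1/240 = 1/240
  [1] −1/24 = -1/24
S = -3/80
C² = P²·S² = 3/7 ; C = -0.654654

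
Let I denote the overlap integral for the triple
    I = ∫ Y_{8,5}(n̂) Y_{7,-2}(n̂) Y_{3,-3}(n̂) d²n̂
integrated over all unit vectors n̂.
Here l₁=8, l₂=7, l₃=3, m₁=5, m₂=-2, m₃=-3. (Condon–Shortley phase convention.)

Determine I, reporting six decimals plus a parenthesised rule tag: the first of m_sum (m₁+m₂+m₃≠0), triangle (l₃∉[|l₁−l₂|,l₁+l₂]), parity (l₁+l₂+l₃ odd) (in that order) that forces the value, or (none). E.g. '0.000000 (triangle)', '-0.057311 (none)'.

Rules hold: Σm=0, L=18 even, 1≤3≤15.
N = 17·15·7 = 1785
Δ = 12!·4!·2!/19! = 1/5290740
Racah Σ t=5..7: t=5:−1/7257600 t=6:+1/2073600 t=7:−1/7257600 = 1/4838400
⇒ 3j(8 7 3; 0 0 0)² = 252/20995, sgn -1
Racah Σ t=3..3: t=3:−1/104509440 = -1/104509440
⇒ 3j(8 7 3; 5 -2 -3)² = 275/13566, sgn -1
4πI² = N·(3j₀)²·(3jₘ)² = 34650/79781
I = +1·√(0.434314/4π) = 0.18590752
No selection rule forces the value: the integral is nonzero (none).

0.185908 (none)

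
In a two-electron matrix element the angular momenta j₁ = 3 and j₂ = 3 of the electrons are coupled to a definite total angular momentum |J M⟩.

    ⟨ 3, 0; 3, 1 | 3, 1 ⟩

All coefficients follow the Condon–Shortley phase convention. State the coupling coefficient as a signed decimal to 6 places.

+√(1/6) = +0.408248

triangle: 3!·3!·3!/10! = 216/3628800
(j±m)!: 3!·3!·4!·2!·4!·2! = 82944
prefactor² = (2J+1)·Δ·N² = 864/25
  k=1: −1/(1!·2!·2!·3!·1!·0!) = -1/24
  k=2: +1/(2!·1!·1!·2!·2!·1!) = 1/8
  k=3: −1/(3!·0!·0!·1!·3!·2!) = -1/72
Σ = 5/72  ⇒  CG² = 864/25·(5/72)² = 1/6
CG = +√(1/6) = +0.408248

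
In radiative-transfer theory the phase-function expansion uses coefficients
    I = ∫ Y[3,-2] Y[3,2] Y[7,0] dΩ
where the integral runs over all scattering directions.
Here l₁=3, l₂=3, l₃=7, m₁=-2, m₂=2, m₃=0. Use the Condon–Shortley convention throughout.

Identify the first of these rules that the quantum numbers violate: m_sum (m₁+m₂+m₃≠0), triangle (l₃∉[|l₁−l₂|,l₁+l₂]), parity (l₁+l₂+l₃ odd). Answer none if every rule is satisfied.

triangle

azimuthal sum: -2 + 2 + 0 = 0  ✓
l₃ must lie in [0,6]; have l₃=7  ✗
L = 3 + 3 + 7 = 13 (odd)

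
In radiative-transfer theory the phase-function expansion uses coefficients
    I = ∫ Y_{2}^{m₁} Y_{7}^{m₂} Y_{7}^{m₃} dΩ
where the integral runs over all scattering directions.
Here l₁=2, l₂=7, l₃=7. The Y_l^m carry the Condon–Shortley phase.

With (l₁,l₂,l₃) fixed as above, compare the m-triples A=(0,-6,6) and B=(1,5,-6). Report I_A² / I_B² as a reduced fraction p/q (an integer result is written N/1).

208/363

l's match ⇒ only the (l;m) 3-j factors differ between A and B.
A: triangle coeff Δ(2,7,7) = 1/185640; Σ_t [0,1]: t=0:+1/159667200 t=1:−1/479001600 = 1/239500800; (3j)²=26/1785 [(2 7 7; 0 -6 6)], sign=-1
B: triangle coeff Δ(2,7,7) = 1/185640; Σ_t [0,1]: t=0:+1/958003200 t=1:−1/79833600 = -1/87091200; (3j)²=121/4760 [(2 7 7; 1 5 -6)], sign=+1
I_A²/I_B² = (26/1785)/(121/4760) = 208/363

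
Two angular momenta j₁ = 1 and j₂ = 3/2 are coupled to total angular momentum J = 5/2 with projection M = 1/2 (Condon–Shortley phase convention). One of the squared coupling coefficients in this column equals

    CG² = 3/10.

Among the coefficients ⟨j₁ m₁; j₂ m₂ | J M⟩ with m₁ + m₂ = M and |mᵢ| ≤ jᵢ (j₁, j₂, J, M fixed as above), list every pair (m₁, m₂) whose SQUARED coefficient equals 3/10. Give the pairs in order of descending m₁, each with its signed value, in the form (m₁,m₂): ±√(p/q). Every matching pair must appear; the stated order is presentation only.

Admissible pairs with m₁+m₂ = M = 1/2: (-1,3/2), (0,1/2), (1,-1/2)
  (m₁,m₂)=(1,-1/2): CG² = 3/10, CG = +√(3/10)   ← matches the target
  (m₁,m₂)=(0,1/2): CG² = 3/5, CG = +√(3/5)
  (m₁,m₂)=(-1,3/2): CG² = 1/10, CG = +√(1/10)
Pairs with CG² = 3/10: (1,-1/2): +√(3/10)

(1,-1/2): +√(3/10)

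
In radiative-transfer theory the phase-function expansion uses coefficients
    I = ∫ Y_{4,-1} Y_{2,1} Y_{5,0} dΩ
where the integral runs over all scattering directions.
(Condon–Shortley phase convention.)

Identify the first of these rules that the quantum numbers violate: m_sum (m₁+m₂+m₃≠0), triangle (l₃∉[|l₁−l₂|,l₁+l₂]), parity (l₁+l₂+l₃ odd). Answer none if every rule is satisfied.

parity

m₁+m₂+m₃ = -1 + 1 + 0 = 0  ✓
triangle: |4−2|=2 ≤ l₃=5 ≤ 4+2=6  ✓
parity: l₁+l₂+l₃ = 11 is odd  ✗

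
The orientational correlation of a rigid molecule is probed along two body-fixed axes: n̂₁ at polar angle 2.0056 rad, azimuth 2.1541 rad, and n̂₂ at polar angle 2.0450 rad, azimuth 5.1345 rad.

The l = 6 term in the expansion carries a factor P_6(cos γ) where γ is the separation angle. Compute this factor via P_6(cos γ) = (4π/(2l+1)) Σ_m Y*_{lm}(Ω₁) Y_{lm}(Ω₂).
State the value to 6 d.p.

0.162204

Summing Y*_{l m}(θ₁,φ₁)·Y_{l m}(θ₂,φ₂) over m ∈ [−6, 6]; prefactor 4π/(2·6+1) = 0.966644:
  m=-6: Y*=+0.251795+0.094268i  Y=+0.196476+0.137007i  product +0.036556+0.053019i
  m=-5: Y*=+0.096541+0.421661i  Y=-0.365336+0.218874i  product -0.127560-0.132918i
  m=-4: Y*=-0.158694+0.166160i  Y=-0.033938-0.287135i  product +0.053096+0.039928i
  m=-3: Y*=+0.211133+0.038227i  Y=-0.141144-0.044352i  product -0.028105-0.014760i
  m=-2: Y*=+0.121680+0.284471i  Y=+0.225786-0.254044i  product +0.099742+0.033318i
  m=-1: Y*=+0.062057-0.094040i  Y=-0.012301-0.027390i  product -0.003339-0.000543i
  m=+0: Y*=+0.318095-0.000000i  Y=+0.336444+0.000000i  product +0.107021+0.000000i
  m=+1: Y*=-0.062057-0.094040i  Y=+0.012301-0.027390i  product -0.003339+0.000543i
  m=+2: Y*=+0.121680-0.284471i  Y=+0.225786+0.254044i  product +0.099742-0.033318i
  m=+3: Y*=-0.211133+0.038227i  Y=+0.141144-0.044352i  product -0.028105+0.014760i
  m=+4: Y*=-0.158694-0.166160i  Y=-0.033938+0.287135i  product +0.053096-0.039928i
  m=+5: Y*=-0.096541+0.421661i  Y=+0.365336+0.218874i  product -0.127560+0.132918i
  m=+6: Y*=+0.251795-0.094268i  Y=+0.196476-0.137007i  product +0.036556-0.053019i
Σ over m = +0.167801+0.000000i; ×(4π/13) → +0.162204+0.000000i. Real part: 0.162204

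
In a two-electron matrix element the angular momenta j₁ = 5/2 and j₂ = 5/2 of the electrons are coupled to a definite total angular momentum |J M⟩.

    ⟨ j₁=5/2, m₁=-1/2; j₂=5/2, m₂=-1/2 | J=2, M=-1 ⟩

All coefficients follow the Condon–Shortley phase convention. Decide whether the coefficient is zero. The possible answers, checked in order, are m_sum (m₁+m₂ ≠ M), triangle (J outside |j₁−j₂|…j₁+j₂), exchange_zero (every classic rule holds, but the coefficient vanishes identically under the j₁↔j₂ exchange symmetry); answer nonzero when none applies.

m-sum: m₁+m₂ = -1/2+(-1/2) = -1, M = -1  ✓
triangle: |j₁−j₂| = 0 ≤ J = 2 ≤ j₁+j₂ = 5  ✓
exchange: j₁=j₂ and m₁=m₂, and (−1)^(j₁+j₂−J) = (−1)^3 = −1 forces ⟨j₁m₁;j₂m₂|JM⟩ = −⟨j₂m₂;j₁m₁|JM⟩ = −⟨j₁m₁;j₂m₂|JM⟩ ⇒ the coefficient vanishes identically
Racah sum check: Σ_k collapses to 0 ⇒ CG = 0

exchange_zero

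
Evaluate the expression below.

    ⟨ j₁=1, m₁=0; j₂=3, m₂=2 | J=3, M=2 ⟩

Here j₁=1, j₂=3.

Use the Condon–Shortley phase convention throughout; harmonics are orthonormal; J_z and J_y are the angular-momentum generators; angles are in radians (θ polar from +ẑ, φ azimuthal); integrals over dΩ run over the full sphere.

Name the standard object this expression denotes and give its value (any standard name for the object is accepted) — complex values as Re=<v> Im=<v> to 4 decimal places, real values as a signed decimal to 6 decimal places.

Clebsch–Gordan coefficient, −√(1/3) ≈ -0.577350

This is a Clebsch–Gordan (vector-coupling) coefficient.
triangle: 1!×1!×5!/8! = 120/40320
(j±m)!: 1!×1!×5!×1!×5!×1! = 14400
prefactor² = (2J+1)×Δ×N² = 300
  k=0: +1/(0!×1!×1!×5!×0!×0!) = 1/120
  k=1: −1/(1!×0!×0!×4!×1!×1!) = -1/24
Σ = -1/30  ⇒  CG² = 300×(-1/30)² = 1/3
CG = −√(1/3) = -0.577350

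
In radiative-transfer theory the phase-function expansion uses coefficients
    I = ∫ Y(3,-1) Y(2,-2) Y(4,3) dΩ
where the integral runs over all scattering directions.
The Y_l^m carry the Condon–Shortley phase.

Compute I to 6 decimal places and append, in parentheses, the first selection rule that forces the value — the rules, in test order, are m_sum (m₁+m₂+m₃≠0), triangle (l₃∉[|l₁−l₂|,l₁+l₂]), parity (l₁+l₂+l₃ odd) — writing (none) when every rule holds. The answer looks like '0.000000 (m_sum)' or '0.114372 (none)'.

Σlᵢ=9 odd — θ-integrand is odd under cosθ→−cosθ; I=0

0.000000 (parity)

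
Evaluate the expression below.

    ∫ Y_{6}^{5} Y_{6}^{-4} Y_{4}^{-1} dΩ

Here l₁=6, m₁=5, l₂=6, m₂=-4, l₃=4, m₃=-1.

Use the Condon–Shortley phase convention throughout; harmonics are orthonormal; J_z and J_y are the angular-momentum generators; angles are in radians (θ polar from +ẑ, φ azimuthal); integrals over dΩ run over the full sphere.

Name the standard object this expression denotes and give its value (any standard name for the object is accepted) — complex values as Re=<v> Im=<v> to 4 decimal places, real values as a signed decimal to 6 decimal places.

Gaunt coefficient, +0.047465

This is a Gaunt coefficient — the integral of a triple product of spherical harmonics over the sphere.
Checks pass: Σm=0; 16 even; l₃=4∈[0,12].
(2·6+1)(2·6+1)(2·4+1) = 1521
Δ: 8! 4! 4! / 17! → 1/15315300
sum: t=2:+1/829440 t=3:−1/25920 t=4:+1/9216 t=5:−1/25920 t=6:+1/829440 = 7/207360
3j²(6 6 4; 0 0 0) = Δ·Π!·Σ² = 28/2431  (sign +1)
sum: t=0:+1/967680 t=1:−1/725760 = -1/2903040
3j²(6 6 4; 5 -4 -1) = Δ·Π!·Σ² = 5/3094  (sign +1)
combine: 4πI² = 1521·28/2431·5/3094 = 90/3179
take √, sign +1: I = 0.04746473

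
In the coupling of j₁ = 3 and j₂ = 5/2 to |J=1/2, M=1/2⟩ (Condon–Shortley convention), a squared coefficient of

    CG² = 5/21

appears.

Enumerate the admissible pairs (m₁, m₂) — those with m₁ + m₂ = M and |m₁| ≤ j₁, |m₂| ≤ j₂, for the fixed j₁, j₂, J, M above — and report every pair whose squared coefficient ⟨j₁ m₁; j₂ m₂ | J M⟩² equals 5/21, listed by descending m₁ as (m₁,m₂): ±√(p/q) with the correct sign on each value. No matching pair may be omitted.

(2,-3/2): −√(5/21)

Admissible pairs with m₁+m₂ = M = 1/2: (-2,5/2), (-1,3/2), (0,1/2), (1,-1/2), (2,-3/2), (3,-5/2)
  (m₁,m₂)=(3,-5/2): CG² = 2/7, CG = +√(2/7)
  (m₁,m₂)=(2,-3/2): CG² = 5/21, CG = −√(5/21)   ← matches the target
  (m₁,m₂)=(1,-1/2): CG² = 4/21, CG = +√(4/21)
  (m₁,m₂)=(0,1/2): CG² = 1/7, CG = −√(1/7)
  (m₁,m₂)=(-1,3/2): CG² = 2/21, CG = +√(2/21)
  (m₁,m₂)=(-2,5/2): CG² = 1/21, CG = −√(1/21)
Pairs with CG² = 5/21: (2,-3/2): −√(5/21)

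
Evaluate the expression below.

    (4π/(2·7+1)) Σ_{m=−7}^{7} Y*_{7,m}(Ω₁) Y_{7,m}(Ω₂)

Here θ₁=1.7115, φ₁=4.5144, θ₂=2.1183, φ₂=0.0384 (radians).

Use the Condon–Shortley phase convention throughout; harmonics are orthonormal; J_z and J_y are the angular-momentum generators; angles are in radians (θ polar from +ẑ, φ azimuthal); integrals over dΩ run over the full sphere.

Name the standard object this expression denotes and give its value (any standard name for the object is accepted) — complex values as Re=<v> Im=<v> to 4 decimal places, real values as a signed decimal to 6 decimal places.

This sum is the spherical-harmonic addition theorem: it equals the Legendre polynomial P_l(cos γ) of the angle γ between the two directions.
Term-by-term m-sum for l=7 (normalisation 4π/15 = 0.837758):
  m=-7: Y*=0.45851 + 0.08575j  Y=0.15948 - 0.04393j  product 0.07689 - 0.00647j
  m=-6: Y*=0.09235 - 0.22931j  Y=-0.36739 + 0.08618j  product -0.01417 + 0.09220j
  m=-5: Y*=0.21726 + 0.14261j  Y=0.41233 - 0.08016j  product 0.10101 + 0.04139j
  m=-4: Y*=0.19067 - 0.19319j  Y=-0.10488 + 0.01624j  product -0.01686 + 0.02336j
  m=-3: Y*=0.10561 + 0.15639j  Y=-0.29991 + 0.03470j  product -0.03710 - 0.04324j
  m=-2: Y*=0.25585 - 0.10696j  Y=0.25499 - 0.01962j  product 0.06314 - 0.03229j
  m=-1: Y*=0.03151 + 0.15707j  Y=0.20549 - 0.00789j  product 0.00772 + 0.03203j
  m=+0: Y*=0.27838 + 0.00000j  Y=-0.28465 + 0.00000j  product -0.07924 + 0.00000j
  m=+1: Y*=-0.03151 + 0.15707j  Y=-0.20549 - 0.00789j  product 0.00772 - 0.03203j
  m=+2: Y*=0.25585 + 0.10696j  Y=0.25499 + 0.01962j  product 0.06314 + 0.03229j
  m=+3: Y*=-0.10561 + 0.15639j  Y=0.29991 + 0.03470j  product -0.03710 + 0.04324j
  m=+4: Y*=0.19067 + 0.19319j  Y=-0.10488 - 0.01624j  product -0.01686 - 0.02336j
  m=+5: Y*=-0.21726 + 0.14261j  Y=-0.41233 - 0.08016j  product 0.10101 - 0.04139j
  m=+6: Y*=0.09235 + 0.22931j  Y=-0.36739 - 0.08618j  product -0.01417 - 0.09220j
  m=+7: Y*=-0.45851 + 0.08575j  Y=-0.15948 - 0.04393j  product 0.07689 + 0.00647j
Accumulated sum 0.28203 + 0.00000j; after 4π/(2l+1) scaling, 0.23627 + 0.00000j ⇒ P_7 = 0.236270

Legendre polynomial (addition theorem), +0.236270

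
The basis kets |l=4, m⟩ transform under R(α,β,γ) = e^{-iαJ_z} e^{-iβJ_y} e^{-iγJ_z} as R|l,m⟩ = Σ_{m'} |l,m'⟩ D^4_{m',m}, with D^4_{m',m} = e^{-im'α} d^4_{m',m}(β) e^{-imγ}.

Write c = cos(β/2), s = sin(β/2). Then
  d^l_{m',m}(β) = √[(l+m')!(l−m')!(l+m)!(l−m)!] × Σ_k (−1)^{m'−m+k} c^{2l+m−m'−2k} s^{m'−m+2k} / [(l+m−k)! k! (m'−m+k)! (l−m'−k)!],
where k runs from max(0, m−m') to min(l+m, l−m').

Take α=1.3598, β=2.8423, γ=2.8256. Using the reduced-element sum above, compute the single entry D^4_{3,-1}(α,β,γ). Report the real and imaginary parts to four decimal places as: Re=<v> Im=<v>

Re=-0.0495 Im=0.1508

First d^4_{3,-1}(β=2.8423), then the phase factors e^{-i(3)α} and e^{-i(-1)γ}:
With c≡cos(β/2)=0.149088 and s≡sin(β/2)=0.988824, N=[5040·1·6·120]^{1/2}=1904.940944
Admissible k: 0..1 (factorial args all ≥0)
  k=0: (−1)^4·1904.9409/(144)·0.1491^4·0.9888^4 = +0.006248
  k=1: (−1)^5·1904.9409/(240)·0.1491^2·0.9888^6 = -0.164919
d^4_{3,-1}(2.8423) = +0.006248 -0.164919 = -0.158671
Attach z-rotation phases: D = e^{-i(3)(1.3598)}·(-0.158671)·e^{-i(-1)(2.8256)} = -0.049460+0.150765i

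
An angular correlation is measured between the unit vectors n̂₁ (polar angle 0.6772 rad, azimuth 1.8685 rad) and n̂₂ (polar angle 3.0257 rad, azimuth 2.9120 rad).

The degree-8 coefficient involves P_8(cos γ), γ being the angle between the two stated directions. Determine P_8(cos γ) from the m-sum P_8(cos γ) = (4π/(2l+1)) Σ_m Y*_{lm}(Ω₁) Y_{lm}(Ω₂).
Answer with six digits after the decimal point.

0.235404

Term-by-term m-sum for l=8 (normalisation 4π/17 = 0.739198):
  m=-8: (-0.008880, 0.008440) × (-0.000000, 0.000000) = (-0.000000, -0.000000)  (running Σ = (-0.000000, -0.000000))
  m=-7: (0.053097, 0.029919) × (-0.000000, 0.000001) = (-0.000000, 0.000000)  (running Σ = (-0.000000, 0.000000))
  m=-6: (0.039504, -0.180530) × (0.000002, 0.000012) = (0.000002, 0.000000)  (running Σ = (0.000002, 0.000000))
  m=-5: (-0.372808, 0.030743) × (0.000081, 0.000180) = (-0.000036, -0.000064)  (running Σ = (-0.000033, -0.000064))
  m=-4: (0.177696, 0.444917) × (0.001418, 0.001856) = (-0.000574, 0.000961)  (running Σ = (-0.000607, 0.000896))
  m=-3: (0.208117, -0.167501) × (0.015857, 0.013055) = (0.005487, 0.000061)  (running Σ = (0.004880, 0.000957))
  m=-2: (0.175025, 0.118565) × (0.114813, 0.056767) = (0.013365, 0.023548)  (running Σ = (0.018244, 0.024506))
  m=-1: (0.112962, -0.368169) × (0.492776, 0.115169) = (0.098067, -0.168415)  (running Σ = (0.116311, -0.143909))
  m=0: (0.095553, -0.000000) × (0.898314, 0.000000) = (0.085837, 0.000000)  (running Σ = (0.202148, -0.143909))
  m=1: (-0.112962, -0.368169) × (-0.492776, 0.115169) = (0.098067, 0.168415)  (running Σ = (0.300214, 0.024506))
  m=2: (0.175025, -0.118565) × (0.114813, -0.056767) = (0.013365, -0.023548)  (running Σ = (0.313579, 0.000957))
  m=3: (-0.208117, -0.167501) × (-0.015857, 0.013055) = (0.005487, -0.000061)  (running Σ = (0.319066, 0.000896))
  m=4: (0.177696, -0.444917) × (0.001418, -0.001856) = (-0.000574, -0.000961)  (running Σ = (0.318492, -0.000064))
  m=5: (0.372808, 0.030743) × (-0.000081, 0.000180) = (-0.000036, 0.000064)  (running Σ = (0.318456, 0.000000))
  m=6: (0.039504, 0.180530) × (0.000002, -0.000012) = (0.000002, -0.000000)  (running Σ = (0.318459, 0.000000))
  m=7: (-0.053097, 0.029919) × (0.000000, 0.000001) = (-0.000000, -0.000000)  (running Σ = (0.318458, -0.000000))
  m=8: (-0.008880, -0.008440) × (-0.000000, -0.000000) = (-0.000000, 0.000000)  (running Σ = (0.318458, 0.000000))
Accumulated sum (0.318458, 0.000000); after 4π/(2l+1) scaling, (0.235404, 0.000000) ⇒ P_8 = 0.235404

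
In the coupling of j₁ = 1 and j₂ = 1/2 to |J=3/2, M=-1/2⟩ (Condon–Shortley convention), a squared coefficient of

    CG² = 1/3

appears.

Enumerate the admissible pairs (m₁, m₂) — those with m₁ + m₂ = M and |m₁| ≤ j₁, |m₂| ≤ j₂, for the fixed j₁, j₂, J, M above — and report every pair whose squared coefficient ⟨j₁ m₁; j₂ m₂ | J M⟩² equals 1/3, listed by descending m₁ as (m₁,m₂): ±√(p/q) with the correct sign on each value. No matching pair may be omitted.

(-1,1/2): +√(1/3)

Admissible pairs with m₁+m₂ = M = -1/2: (-1,1/2), (0,-1/2)
  (m₁,m₂)=(0,-1/2): CG² = 2/3, CG = +√(2/3)
  (m₁,m₂)=(-1,1/2): CG² = 1/3, CG = +√(1/3)   ← matches the target
Pairs with CG² = 1/3: (-1,1/2): +√(1/3)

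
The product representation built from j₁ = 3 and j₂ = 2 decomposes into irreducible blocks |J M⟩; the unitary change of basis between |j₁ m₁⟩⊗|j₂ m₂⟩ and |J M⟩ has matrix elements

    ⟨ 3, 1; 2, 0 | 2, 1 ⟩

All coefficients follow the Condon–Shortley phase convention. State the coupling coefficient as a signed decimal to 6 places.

-0.377964

√[5·3!3!1!/8! · 4!2!2!2!3!1!] = √(36/7)
  +(−1)^1/∏(1,2,1,1,2,0)! = -1/4  (running -1/4)
  +(−1)^2/∏(2,1,0,0,3,1)! = 1/12  (running -1/6)
⟨..|..⟩ = √(36/7)·(-1/6) = -0.377964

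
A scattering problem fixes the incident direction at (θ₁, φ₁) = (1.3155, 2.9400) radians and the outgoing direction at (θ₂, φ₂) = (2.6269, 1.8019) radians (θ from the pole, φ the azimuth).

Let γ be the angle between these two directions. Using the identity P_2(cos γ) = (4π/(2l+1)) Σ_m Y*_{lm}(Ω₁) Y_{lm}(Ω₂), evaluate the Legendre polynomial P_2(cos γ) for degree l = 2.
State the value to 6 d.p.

Term-by-term m-sum for l=2 (normalisation 4π/5 = 2.513274):
  [-2]  conj(Y_{2,-2})(Ω₁) = 0.33264 - 0.14189j ; Y_{2,-2}(Ω₂) = -0.08378 + 0.04174j ; Δ = -0.02195 + 0.02577j
  [-1]  conj(Y_{2,-1})(Ω₁) = -0.18495 + 0.03780j ; Y_{2,-1}(Ω₂) = 0.07582 + 0.32223j ; Δ = -0.02620 - 0.05673j
  [+0]  conj(Y_{2,0})(Ω₁) = -0.25505 + 0.00000j ; Y_{2,0}(Ω₂) = 0.40150 + 0.00000j ; Δ = -0.10240 + 0.00000j
  [+1]  conj(Y_{2,1})(Ω₁) = 0.18495 + 0.03780j ; Y_{2,1}(Ω₂) = -0.07582 + 0.32223j ; Δ = -0.02620 + 0.05673j
  [+2]  conj(Y_{2,2})(Ω₁) = 0.33264 + 0.14189j ; Y_{2,2}(Ω₂) = -0.08378 - 0.04174j ; Δ = -0.02195 - 0.02577j
Σ over m = -0.19870 + 0.00000j; ×(4π/5) → -0.49939 + 0.00000j. Real part: -0.499395

-0.499395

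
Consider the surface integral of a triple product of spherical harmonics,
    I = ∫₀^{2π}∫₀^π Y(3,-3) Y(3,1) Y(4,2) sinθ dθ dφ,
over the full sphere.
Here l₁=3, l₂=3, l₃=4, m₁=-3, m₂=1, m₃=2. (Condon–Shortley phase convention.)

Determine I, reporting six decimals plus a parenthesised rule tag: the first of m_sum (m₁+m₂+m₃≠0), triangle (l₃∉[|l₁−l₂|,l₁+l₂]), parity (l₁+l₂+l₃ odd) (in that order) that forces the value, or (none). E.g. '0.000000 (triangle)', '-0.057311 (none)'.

Rules hold: Σm=0, L=10 even, 0≤4≤6.
N = 7·7·9 = 441
Δ = 2!·4!·4!/11! = 1/34650
Racah Σ t=0..2: t=0:+1/72 t=1:−1/16 t=2:+1/72 = -5/144
⇒ 3j(3 3 4; 0 0 0)² = 2/77, sgn -1
Racah Σ t=2..2: t=2:+1/192 = 1/192
⇒ 3j(3 3 4; -3 1 2)² = 3/77, sgn +1
4πI² = N·(3j₀)²·(3jₘ)² = 54/121
I = -1·√(0.446281/4π) = -0.18845135
No selection rule forces the value: the integral is nonzero (none).

-0.188451 (none)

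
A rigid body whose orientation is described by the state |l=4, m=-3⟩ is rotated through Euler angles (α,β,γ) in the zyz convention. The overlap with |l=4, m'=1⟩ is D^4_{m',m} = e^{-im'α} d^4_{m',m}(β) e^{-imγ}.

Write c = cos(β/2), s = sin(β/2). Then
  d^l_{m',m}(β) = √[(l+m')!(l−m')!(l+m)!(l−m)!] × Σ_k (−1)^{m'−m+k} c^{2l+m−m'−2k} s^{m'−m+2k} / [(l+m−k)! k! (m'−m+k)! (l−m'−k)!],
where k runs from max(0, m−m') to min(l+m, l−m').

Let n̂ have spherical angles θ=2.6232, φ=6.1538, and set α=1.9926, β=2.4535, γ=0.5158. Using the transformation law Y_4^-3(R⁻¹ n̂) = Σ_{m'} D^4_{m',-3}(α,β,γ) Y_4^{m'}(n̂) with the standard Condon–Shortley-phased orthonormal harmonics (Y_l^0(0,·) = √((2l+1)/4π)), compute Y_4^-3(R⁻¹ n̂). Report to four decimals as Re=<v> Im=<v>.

Need the full column D^4_{m',-3} for m'=−4..4 at α=1.9926, β=2.4535, γ=0.5158.
cos(β/2)=0.337299, sin(β/2)=0.941398
d^4_{-4,-3}: single k=1 term ⇒ +0.001323;  D = -0.001317-0.000123i
d^4_{-3,-3}: k∈[0..1] ⇒ +0.000168 -0.009136 = -0.008968;  D = -0.002896-0.008488i
d^4_{-2,-3}: k∈[0..1] ⇒ -0.001750 +0.040887 = +0.039137;  D = +0.028620-0.026694i
d^4_{-1,-3}: k∈[0..1] ⇒ +0.010359 -0.134484 = -0.124126;  D = +0.114404+0.048155i
d^4_{0,-3}: k∈[0..1] ⇒ -0.043098 +0.335718 = +0.292620;  D = +0.006846+0.292540i
d^4_{1,-3}: k∈[0..1] ⇒ +0.134484 -0.628549 = -0.494064;  D = -0.445905+0.212763i
d^4_{2,-3}: k∈[0..1] ⇒ -0.318490 +0.826972 = +0.508481;  D = -0.387663-0.329045i
d^4_{3,-3}: k∈[0..1] ⇒ +0.554328 -0.616857 = -0.062529;  D = +0.017400-0.060060i
d^4_{4,-3}: single k=0 term ⇒ -0.625132;  D = -0.619032+0.087118i
Y_4^{m'}(θ=2.6232,φ=6.1538) and Σ D·Y over m':
  (-0.0013-0.0001i)·(+0.0232+0.0132i)  (-0.0029-0.0085i)·(-0.1224-0.0501i)  (+0.0286-0.0267i)·(+0.3399+0.0900i)  (+0.1144+0.0482i)·(-0.4606-0.0599i)  (+0.0068+0.2925i)·(+0.0306+0.0000i)  (-0.4459+0.2128i)·(+0.4606-0.0599i)  (-0.3877-0.3290i)·(+0.3399-0.0900i)  (+0.0174-0.0601i)·(+0.1224-0.0501i)  (-0.6190+0.0871i)·(+0.0232-0.0132i)
Y_4^-3(R⁻¹ n̂) = -0.405681+0.024312i

Re=-0.4057 Im=0.0243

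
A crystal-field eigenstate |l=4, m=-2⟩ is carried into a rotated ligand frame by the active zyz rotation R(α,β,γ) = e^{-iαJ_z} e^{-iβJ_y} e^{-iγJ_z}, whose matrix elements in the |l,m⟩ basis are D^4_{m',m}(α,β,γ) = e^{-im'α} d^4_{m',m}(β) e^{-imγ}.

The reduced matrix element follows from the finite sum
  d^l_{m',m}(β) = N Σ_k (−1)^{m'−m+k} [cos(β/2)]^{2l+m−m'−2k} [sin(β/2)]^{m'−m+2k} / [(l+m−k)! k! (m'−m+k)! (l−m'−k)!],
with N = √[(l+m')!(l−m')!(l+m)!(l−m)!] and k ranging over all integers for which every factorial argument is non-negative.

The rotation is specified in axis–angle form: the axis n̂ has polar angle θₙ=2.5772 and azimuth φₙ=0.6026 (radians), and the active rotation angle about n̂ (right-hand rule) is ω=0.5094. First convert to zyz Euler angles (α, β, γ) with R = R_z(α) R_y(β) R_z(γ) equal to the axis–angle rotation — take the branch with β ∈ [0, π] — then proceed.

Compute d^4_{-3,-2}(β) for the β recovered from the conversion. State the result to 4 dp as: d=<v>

d=0.4467

Axis–angle → zyz. n̂ = (sinθₙcosφₙ, sinθₙsinφₙ, cosθₙ) = (+0.440688, +0.303176, -0.844914), ω = 0.5094.
R = I cosω + sinω [n̂]ₓ + (1−cosω) n̂n̂ᵀ gives
  R = [+0.897694, +0.428988, +0.100571; -0.395062, +0.884707, -0.247425; -0.195118, +0.182380, +0.963673]
β = atan2(√(R₁₃²+R₂₃²), R₃₃) = 0.270366; α = atan2(R₂₃, R₁₃) mod 2π = 5.098461; γ = atan2(R₃₂, −R₃₁) mod 2π = 0.751668
d^4_{-3,-2}(β=0.2704) via the finite sum:
With c≡cos(β/2)=0.990877 and s≡sin(β/2)=0.134771, N=[1·5040·2·720]^{1/2}=2693.993318
k: max(0,(-2)−(-3))=1 … min(4+(-2),4−(-3))=2
  k=1: (−1)^0·2693.9933/(720)·0.9909^7·0.1348^1 = +0.472933
  k=2: (−1)^1·2693.9933/(240)·0.9909^5·0.1348^3 = -0.026247
d^4_{-3,-2}(0.2704) = +0.472933 -0.026247 = +0.446686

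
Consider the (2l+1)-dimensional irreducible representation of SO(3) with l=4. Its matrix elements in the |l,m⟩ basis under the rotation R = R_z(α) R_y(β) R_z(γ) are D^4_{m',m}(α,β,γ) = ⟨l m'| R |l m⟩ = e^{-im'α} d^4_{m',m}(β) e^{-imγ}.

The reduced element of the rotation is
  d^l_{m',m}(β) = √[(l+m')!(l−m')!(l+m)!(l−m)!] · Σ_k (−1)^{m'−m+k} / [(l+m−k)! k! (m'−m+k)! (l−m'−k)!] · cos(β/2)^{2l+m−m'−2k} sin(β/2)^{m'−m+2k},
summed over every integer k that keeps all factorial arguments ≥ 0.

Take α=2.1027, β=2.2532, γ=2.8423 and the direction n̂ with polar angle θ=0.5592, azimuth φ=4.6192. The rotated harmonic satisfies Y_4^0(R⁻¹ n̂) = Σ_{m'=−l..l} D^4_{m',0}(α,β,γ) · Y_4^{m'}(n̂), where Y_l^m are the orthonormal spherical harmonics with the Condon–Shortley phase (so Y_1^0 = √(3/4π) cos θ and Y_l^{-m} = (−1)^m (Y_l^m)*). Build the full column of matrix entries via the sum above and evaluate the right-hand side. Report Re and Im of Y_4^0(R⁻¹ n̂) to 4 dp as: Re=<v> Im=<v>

Re=0.0299 Im=0.0000

Need the full column D^4_{m',0} for m'=−4..4 at α=2.1027, β=2.2532, γ=2.8423.
cos(β/2)=0.429732, sin(β/2)=0.902956
d^4_{-4,0}: single k=4 term ⇒ +0.189674;  D = -0.100240+0.161022i
d^4_{-3,0}: k∈[3..4] ⇒ +0.127660 -0.563627 = -0.435967;  D = -0.435832-0.010861i
d^4_{-2,0}: k∈[2..4] ⇒ +0.048713 -0.573521 +0.949550 = +0.424742;  D = -0.206232-0.371314i
d^4_{-1,0}: k∈[1..4] ⇒ +0.010929 -0.289505 +1.278186 -0.940546 = +0.059063;  D = -0.029955+0.050903i
d^4_{0,0}: k∈[0..4] ⇒ +0.001163 -0.082156 +0.816134 -1.601462 +0.441910 = -0.424411;  D = -0.424411+0.000000i
d^4_{1,0}: k∈[0..3] ⇒ -0.010929 +0.289505 -1.278186 +0.940546 = -0.059063;  D = +0.029955+0.050903i
d^4_{2,0}: k∈[0..2] ⇒ +0.048713 -0.573521 +0.949550 = +0.424742;  D = -0.206232+0.371314i
d^4_{3,0}: k∈[0..1] ⇒ -0.127660 +0.563627 = +0.435967;  D = +0.435832-0.010861i
d^4_{4,0}: single k=0 term ⇒ +0.189674;  D = -0.100240-0.161022i
Y_4^{m'}(θ=0.5592,φ=4.6192) and Σ D·Y over m':
  (-0.1002+0.1610i)·(+0.0326+0.0128i)  (-0.4358-0.0109i)·(+0.0437-0.1523i)  (-0.2062-0.3713i)·(-0.3728-0.0703i)  (-0.0300+0.0509i)·(-0.0402+0.4300i)  (-0.4244+0.0000i)·(-0.0513+0.0000i)  (+0.0300+0.0509i)·(+0.0402+0.4300i)  (-0.2062+0.3713i)·(-0.3728+0.0703i)  (+0.4358-0.0109i)·(-0.0437-0.1523i)  (-0.1002-0.1610i)·(+0.0326-0.0128i)
Y_4^0(R⁻¹ n̂) = +0.029926+0.000000i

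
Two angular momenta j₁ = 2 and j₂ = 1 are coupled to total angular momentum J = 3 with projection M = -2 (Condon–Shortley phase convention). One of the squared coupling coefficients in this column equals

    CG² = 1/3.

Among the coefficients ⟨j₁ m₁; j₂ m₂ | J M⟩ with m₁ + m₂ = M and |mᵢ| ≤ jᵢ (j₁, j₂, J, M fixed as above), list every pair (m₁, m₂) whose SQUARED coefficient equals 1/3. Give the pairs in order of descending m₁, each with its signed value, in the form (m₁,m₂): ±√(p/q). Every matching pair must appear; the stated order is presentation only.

Admissible pairs with m₁+m₂ = M = -2: (-2,0), (-1,-1)
  (m₁,m₂)=(-1,-1): CG² = 2/3, CG = +√(2/3)
  (m₁,m₂)=(-2,0): CG² = 1/3, CG = +√(1/3)   ← matches the target
Pairs with CG² = 1/3: (-2,0): +√(1/3)

(-2,0): +√(1/3)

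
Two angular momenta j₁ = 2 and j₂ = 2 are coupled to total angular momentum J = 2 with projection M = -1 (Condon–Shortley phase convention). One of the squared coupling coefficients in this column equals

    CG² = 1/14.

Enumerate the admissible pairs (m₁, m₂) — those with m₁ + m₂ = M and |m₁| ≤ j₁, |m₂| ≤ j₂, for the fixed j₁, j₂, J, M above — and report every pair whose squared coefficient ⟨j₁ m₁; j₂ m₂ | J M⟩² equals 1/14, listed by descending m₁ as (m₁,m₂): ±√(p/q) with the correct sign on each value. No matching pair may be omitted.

(0,-1): −√(1/14); (-1,0): −√(1/14)

Admissible pairs with m₁+m₂ = M = -1: (-2,1), (-1,0), (0,-1), (1,-2)
  (m₁,m₂)=(1,-2): CG² = 3/7, CG = +√(3/7)
  (m₁,m₂)=(0,-1): CG² = 1/14, CG = −√(1/14)   ← matches the target
  (m₁,m₂)=(-1,0): CG² = 1/14, CG = −√(1/14)   ← matches the target
  (m₁,m₂)=(-2,1): CG² = 3/7, CG = +√(3/7)
Pairs with CG² = 1/14: (0,-1): −√(1/14); (-1,0): −√(1/14)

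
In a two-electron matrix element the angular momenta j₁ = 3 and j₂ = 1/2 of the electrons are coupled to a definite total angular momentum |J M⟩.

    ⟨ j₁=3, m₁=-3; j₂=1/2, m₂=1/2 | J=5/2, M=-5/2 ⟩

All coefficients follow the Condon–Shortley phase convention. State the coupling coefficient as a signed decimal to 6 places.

−√(6/7) = -0.925820

j₁+j₂−J=1  J+j₁−j₂=5  J−j₁+j₂=0  j₁+j₂+J+1=7
(j₁±m₁, j₂±m₂, J±M) = (0,6,1,0,0,5)
P² = 86400/7
sum k=1..1:
  [1] −1/120 = -1/120
S = -1/120
C² = P²·S² = 6/7 ; C = -0.925820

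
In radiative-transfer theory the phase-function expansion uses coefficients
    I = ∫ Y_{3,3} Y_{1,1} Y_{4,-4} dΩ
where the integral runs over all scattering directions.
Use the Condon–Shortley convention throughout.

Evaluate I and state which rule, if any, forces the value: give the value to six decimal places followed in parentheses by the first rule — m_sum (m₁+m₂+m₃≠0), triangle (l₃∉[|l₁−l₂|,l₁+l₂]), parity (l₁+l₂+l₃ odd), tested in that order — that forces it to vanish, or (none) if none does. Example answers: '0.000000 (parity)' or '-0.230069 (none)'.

0.325735 (none)

Rules hold: Σm=0, L=8 even, 2≤4≤4.
N = 7·3·9 = 189
Δ = 0!·6!·2!/9! = 1/252
Racah Σ t=0..0: t=0:+1/36 = 1/36
⇒ 3j(3 1 4; 0 0 0)² = 4/63, sgn +1
Racah Σ t=0..0: t=0:+1/1440 = 1/1440
⇒ 3j(3 1 4; 3 1 -4)² = 1/9, sgn +1
4πI² = N·(3j₀)²·(3jₘ)² = 4/3
I = +1·√(1.33333/4π) = 0.32573501
No selection rule forces the value: the integral is nonzero (none).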